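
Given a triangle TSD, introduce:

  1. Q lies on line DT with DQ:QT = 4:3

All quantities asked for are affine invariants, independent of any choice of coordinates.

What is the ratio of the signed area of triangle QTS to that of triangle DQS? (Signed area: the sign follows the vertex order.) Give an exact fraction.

Set T = (0, 0), S = (1, 0), D = (0, 1); any affine frame gives the same invariant.
1. Q lies on line DT with DQ:QT = 4:3 ⇒ Q = (0, 3/7)
2·[QTS] = 3/7, 2·[DQS] = 4/7
[QTS]:[DQS] = 3/7:4/7 = 3/4

[QTS]:[DQS] = 3/4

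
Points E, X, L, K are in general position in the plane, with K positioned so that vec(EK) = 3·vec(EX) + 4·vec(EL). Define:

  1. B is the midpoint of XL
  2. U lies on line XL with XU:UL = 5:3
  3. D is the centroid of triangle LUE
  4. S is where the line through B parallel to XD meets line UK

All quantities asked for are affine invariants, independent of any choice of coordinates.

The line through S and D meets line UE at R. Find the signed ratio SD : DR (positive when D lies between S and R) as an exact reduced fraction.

SD:DR = -34/35

Assign E = (0, 0), X = (1, 0), L = (0, 1), K = (3, 4) — the answer is frame-independent, so this choice is without loss of generality.
1. B is the midpoint of XL ⇒ B = (1/2, 1/2)
2. U lies on line XL with XU:UL = 5:3 ⇒ U = (3/8, 5/8)
3. D is the centroid of triangle LUE ⇒ D = (1/8, 13/24)
4. S is where the line through B parallel to XD meets line UK ⇒ S = (7/20, 83/140)
line SD meets UE at R = (97/272, 485/816)
D = S + t·(R−S) with t = -34, so SD:DR = -34:35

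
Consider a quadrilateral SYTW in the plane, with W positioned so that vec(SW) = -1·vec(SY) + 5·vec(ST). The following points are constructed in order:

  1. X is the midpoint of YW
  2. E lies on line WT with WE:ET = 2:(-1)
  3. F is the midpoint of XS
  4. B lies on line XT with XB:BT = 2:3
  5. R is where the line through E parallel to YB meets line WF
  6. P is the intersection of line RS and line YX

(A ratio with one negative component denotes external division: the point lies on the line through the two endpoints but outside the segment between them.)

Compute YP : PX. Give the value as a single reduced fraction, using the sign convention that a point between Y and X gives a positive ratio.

Choose coordinates S = (0, 0), Y = (1, 0), T = (0, 1), W = (-1, 5).
1. X is the midpoint of YW ⇒ X = (0, 5/2)
2. E lies on line WT with WE:ET = 2:(-1) ⇒ E = (1, -3)
3. F is the midpoint of XS ⇒ F = (0, 5/4)
4. B lies on line XT with XB:BT = 2:3 ⇒ B = (0, 19/10)
5. R is where the line through E parallel to YB meets line WF ⇒ R = (47/37, -130/37)
6. P is the intersection of line RS and line YX ⇒ P = (-47/5, 26)
P = Y + t·(X−Y) with t = 52/5, so YP:PX = t:(1−t) = 52/5:-47/5

YP:PX = -52/47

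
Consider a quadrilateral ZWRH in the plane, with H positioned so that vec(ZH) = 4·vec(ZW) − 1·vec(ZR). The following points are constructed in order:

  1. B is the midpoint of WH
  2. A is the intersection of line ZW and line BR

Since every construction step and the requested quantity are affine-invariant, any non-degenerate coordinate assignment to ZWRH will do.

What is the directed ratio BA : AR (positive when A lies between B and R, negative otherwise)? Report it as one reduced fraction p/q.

BA:AR = 1/2

Set Z = (0, 0), W = (1, 0), R = (0, 1), H = (4, -1); any affine frame gives the same invariant.
1. B is the midpoint of WH ⇒ B = (5/2, -1/2)
2. A is the intersection of line ZW and line BR ⇒ A = (5/3, 0)
A = B + t·(R−B) with t = 1/3, so BA:AR = t:(1−t) = 1/3:2/3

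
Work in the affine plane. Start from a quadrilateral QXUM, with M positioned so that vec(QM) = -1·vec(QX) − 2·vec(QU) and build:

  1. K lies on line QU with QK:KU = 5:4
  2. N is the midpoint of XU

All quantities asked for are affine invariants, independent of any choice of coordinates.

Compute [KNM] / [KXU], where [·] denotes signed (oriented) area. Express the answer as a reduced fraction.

Set Q = (0, 0), X = (1, 0), U = (0, 1), M = (-1, -2); any affine frame gives the same invariant.
1. K lies on line QU with QK:KU = 5:4 ⇒ K = (0, 5/9)
2. N is the midpoint of XU ⇒ N = (1/2, 1/2)
2·[KNM] = -4/3, 2·[KXU] = 4/9
[KNM]:[KXU] = -4/3:4/9 = -3

[KNM]:[KXU] = -3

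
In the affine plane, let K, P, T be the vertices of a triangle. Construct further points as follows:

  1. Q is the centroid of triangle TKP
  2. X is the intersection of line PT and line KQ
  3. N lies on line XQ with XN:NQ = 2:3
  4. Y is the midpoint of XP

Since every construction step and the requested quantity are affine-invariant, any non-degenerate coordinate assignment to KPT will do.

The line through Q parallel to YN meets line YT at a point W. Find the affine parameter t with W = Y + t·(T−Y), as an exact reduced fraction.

Work in coordinates with K = (0, 0), P = (1, 0), T = (0, 1).
1. Q is the centroid of triangle TKP ⇒ Q = (1/3, 1/3)
2. X is the intersection of line PT and line KQ ⇒ X = (1/2, 1/2)
3. N lies on line XQ with XN:NQ = 2:3 ⇒ N = (13/30, 13/30)
4. Y is the midpoint of XP ⇒ Y = (3/4, 1/4)
through Q parallel to YN: direction (-19/60, 11/60); meets YT at W = (9/8, -1/8)
W = Y + t·(T−Y) with t = -1/2

t = -1/2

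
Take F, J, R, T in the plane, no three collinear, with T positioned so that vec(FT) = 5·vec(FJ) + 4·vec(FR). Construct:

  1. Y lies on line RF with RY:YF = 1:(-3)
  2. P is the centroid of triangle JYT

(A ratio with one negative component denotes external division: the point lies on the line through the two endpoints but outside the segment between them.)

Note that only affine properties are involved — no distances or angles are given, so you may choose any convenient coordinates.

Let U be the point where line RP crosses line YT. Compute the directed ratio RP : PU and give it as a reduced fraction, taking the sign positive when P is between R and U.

RP:PU = -1/4

Choose coordinates F = (0, 0), J = (1, 0), R = (0, 1), T = (5, 4).
1. Y lies on line RF with RY:YF = 1:(-3) ⇒ Y = (0, 3/2)
2. P is the centroid of triangle JYT ⇒ P = (2, 11/6)
line RP meets YT at U = (-6, -3/2)
P = R + t·(U−R) with t = -1/3, so RP:PU = -1/3:4/3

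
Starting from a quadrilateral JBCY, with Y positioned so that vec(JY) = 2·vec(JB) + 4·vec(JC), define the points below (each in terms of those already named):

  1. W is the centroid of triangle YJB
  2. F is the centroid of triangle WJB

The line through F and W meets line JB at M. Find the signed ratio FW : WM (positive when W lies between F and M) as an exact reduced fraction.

FW:WM = -2/3

Assign J = (0, 0), B = (1, 0), C = (0, 1), Y = (2, 4) — the answer is frame-independent, so this choice is without loss of generality.
1. W is the centroid of triangle YJB ⇒ W = (1, 4/3)
2. F is the centroid of triangle WJB ⇒ F = (2/3, 4/9)
line FW meets JB at M = (1/2, 0)
W = F + t·(M−F) with t = -2, so FW:WM = -2:3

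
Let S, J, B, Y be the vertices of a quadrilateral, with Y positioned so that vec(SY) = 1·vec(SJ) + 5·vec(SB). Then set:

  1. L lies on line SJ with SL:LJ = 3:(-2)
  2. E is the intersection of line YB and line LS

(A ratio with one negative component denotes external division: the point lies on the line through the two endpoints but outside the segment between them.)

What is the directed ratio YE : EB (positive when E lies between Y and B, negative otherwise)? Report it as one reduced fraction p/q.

YE:EB = -5

Set S = (0, 0), J = (1, 0), B = (0, 1), Y = (1, 5); any affine frame gives the same invariant.
1. L lies on line SJ with SL:LJ = 3:(-2) ⇒ L = (3, 0)
2. E is the intersection of line YB and line LS ⇒ E = (-1/4, 0)
E = Y + t·(B−Y) with t = 5/4, so YE:EB = t:(1−t) = 5/4:-1/4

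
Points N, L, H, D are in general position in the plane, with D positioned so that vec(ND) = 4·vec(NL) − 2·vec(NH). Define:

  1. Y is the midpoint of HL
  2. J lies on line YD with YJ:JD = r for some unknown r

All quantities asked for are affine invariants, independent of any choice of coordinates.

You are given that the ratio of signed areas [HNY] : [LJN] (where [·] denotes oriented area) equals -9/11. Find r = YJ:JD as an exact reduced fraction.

r = 4/5

Set N = (0, 0), L = (1, 0), H = (0, 1), D = (4, -2); any affine frame gives the same invariant.
1. Y is the midpoint of HL ⇒ Y = (1/2, 1/2)
2. With YJ:JD = r, write λ = r/(r+1) so J = Y + λ·(D−Y); J is affine-linear in λ
Every point depending on J is an affine combination of J and λ-independent points, so each such coordinate is linear in λ; the λ² term in each signed area is a multiple of (D−Y)×(D−Y) = 0, so 2·[HNY] and 2·[LJN] are each linear in λ. Evaluating at λ=0 and λ=1:
  2·[HNY] = 1/2,   2·[LJN] = -5/2·λ + 1/2
So [HNY]:[LJN] = (1/2) / (-5/2·λ + 1/2). Setting this equal to -9/11:
  1/2 = -9/11·(-5/2·λ + 1/2)  ⇒  λ = 4/9
Then r = λ/(1−λ) = (4/9)/(5/9) = 4/5. Check: with r = 4/5, J = (37/18, -11/18) and [HNY]:[LJN] = -9/11 as required.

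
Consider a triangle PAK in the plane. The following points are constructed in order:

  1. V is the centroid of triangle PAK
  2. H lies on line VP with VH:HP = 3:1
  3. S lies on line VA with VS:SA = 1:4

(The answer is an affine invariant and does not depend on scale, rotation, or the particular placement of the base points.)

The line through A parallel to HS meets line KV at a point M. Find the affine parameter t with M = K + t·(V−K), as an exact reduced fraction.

Assign P = (0, 0), A = (1, 0), K = (0, 1) — the answer is frame-independent, so this choice is without loss of generality.
1. V is the centroid of triangle PAK ⇒ V = (1/3, 1/3)
2. H lies on line VP with VH:HP = 3:1 ⇒ H = (1/12, 1/12)
3. S lies on line VA with VS:SA = 1:4 ⇒ S = (7/15, 4/15)
through A parallel to HS: direction (23/60, 11/60); meets KV at M = (34/57, -11/57)
M = K + t·(V−K) with t = 34/19

t = 34/19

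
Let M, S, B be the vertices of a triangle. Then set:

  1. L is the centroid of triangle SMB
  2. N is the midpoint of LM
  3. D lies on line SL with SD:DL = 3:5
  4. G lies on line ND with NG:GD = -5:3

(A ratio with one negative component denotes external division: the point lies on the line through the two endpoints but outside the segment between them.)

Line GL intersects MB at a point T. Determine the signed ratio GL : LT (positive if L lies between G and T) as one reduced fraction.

GL:LT = 31/8

Choose coordinates M = (0, 0), S = (1, 0), B = (0, 1).
1. L is the centroid of triangle SMB ⇒ L = (1/3, 1/3)
2. N is the midpoint of LM ⇒ N = (1/6, 1/6)
3. D lies on line SL with SD:DL = 3:5 ⇒ D = (3/4, 1/8)
4. G lies on line ND with NG:GD = -5:3 ⇒ G = (13/8, 1/16)
line GL meets MB at T = (0, 25/62)
L = G + t·(T−G) with t = 31/39, so GL:LT = 31/39:8/39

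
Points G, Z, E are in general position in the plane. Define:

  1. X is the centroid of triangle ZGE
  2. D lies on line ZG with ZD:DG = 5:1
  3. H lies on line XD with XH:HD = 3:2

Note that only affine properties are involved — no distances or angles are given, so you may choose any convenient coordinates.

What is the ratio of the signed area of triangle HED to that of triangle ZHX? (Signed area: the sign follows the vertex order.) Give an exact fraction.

[HED]:[ZHX] = -8/15

Set G = (0, 0), Z = (1, 0), E = (0, 1); any affine frame gives the same invariant.
1. X is the centroid of triangle ZGE ⇒ X = (1/3, 1/3)
2. D lies on line ZG with ZD:DG = 5:1 ⇒ D = (1/6, 0)
3. H lies on line XD with XH:HD = 3:2 ⇒ H = (7/30, 2/15)
2·[HED] = 4/45, 2·[ZHX] = -1/6
[HED]:[ZHX] = 4/45:-1/6 = -8/15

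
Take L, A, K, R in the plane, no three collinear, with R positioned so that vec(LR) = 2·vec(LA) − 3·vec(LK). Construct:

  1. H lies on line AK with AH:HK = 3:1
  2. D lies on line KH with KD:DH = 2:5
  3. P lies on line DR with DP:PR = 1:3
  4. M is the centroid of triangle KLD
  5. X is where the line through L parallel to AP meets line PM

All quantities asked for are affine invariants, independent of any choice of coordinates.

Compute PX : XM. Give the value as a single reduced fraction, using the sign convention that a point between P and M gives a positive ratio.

Choose coordinates L = (0, 0), A = (1, 0), K = (0, 1), R = (2, -3).
1. H lies on line AK with AH:HK = 3:1 ⇒ H = (1/4, 3/4)
2. D lies on line KH with KD:DH = 2:5 ⇒ D = (1/14, 13/14)
3. P lies on line DR with DP:PR = 1:3 ⇒ P = (31/56, -3/56)
4. M is the centroid of triangle KLD ⇒ M = (1/42, 9/14)
5. X is where the line through L parallel to AP meets line PM ⇒ X = (125/266, 15/266)
X = P + t·(M−P) with t = 3/19, so PX:XM = t:(1−t) = 3/19:16/19

PX:XM = 3/16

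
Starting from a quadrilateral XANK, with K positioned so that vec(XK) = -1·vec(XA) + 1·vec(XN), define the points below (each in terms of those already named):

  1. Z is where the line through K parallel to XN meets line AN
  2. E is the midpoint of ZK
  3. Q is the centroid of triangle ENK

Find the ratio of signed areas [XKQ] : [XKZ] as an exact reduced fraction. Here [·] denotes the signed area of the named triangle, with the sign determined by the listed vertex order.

[XKQ]:[XKZ] = 1/2

Work in coordinates with X = (0, 0), A = (1, 0), N = (0, 1), K = (-1, 1).
1. Z is where the line through K parallel to XN meets line AN ⇒ Z = (-1, 2)
2. E is the midpoint of ZK ⇒ E = (-1, 3/2)
3. Q is the centroid of triangle ENK ⇒ Q = (-2/3, 7/6)
2·[XKQ] = -1/2, 2·[XKZ] = -1
[XKQ]:[XKZ] = -1/2:-1 = 1/2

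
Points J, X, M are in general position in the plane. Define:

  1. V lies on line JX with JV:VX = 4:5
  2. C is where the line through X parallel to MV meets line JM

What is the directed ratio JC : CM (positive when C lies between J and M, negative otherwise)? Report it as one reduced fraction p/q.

JC:CM = -9/5

Assign J = (0, 0), X = (1, 0), M = (0, 1) — the answer is frame-independent, so this choice is without loss of generality.
1. V lies on line JX with JV:VX = 4:5 ⇒ V = (4/9, 0)
2. C is where the line through X parallel to MV meets line JM ⇒ C = (0, 9/4)
C = J + t·(M−J) with t = 9/4, so JC:CM = t:(1−t) = 9/4:-5/4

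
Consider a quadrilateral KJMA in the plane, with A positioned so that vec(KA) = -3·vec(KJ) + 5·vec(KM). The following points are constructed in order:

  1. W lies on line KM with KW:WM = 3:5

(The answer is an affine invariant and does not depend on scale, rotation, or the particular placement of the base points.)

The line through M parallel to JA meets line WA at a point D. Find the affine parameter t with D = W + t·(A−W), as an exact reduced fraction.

Set K = (0, 0), J = (1, 0), M = (0, 1), A = (-3, 5); any affine frame gives the same invariant.
1. W lies on line KM with KW:WM = 3:5 ⇒ W = (0, 3/8)
through M parallel to JA: direction (-4, 5); meets WA at D = (-15/7, 103/28)
D = W + t·(A−W) with t = 5/7

t = 5/7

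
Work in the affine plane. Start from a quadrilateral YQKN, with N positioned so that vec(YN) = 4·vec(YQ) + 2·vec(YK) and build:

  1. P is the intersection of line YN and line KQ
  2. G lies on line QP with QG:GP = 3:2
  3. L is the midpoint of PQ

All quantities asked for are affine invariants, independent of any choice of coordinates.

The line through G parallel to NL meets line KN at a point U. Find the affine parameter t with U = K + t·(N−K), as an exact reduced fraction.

Set Y = (0, 0), Q = (1, 0), K = (0, 1), N = (4, 2); any affine frame gives the same invariant.
1. P is the intersection of line YN and line KQ ⇒ P = (2/3, 1/3)
2. G lies on line QP with QG:GP = 3:2 ⇒ G = (4/5, 1/5)
3. L is the midpoint of PQ ⇒ L = (5/6, 1/6)
through G parallel to NL: direction (-19/6, -11/6); meets KN at U = (96/25, 49/25)
U = K + t·(N−K) with t = 24/25

t = 24/25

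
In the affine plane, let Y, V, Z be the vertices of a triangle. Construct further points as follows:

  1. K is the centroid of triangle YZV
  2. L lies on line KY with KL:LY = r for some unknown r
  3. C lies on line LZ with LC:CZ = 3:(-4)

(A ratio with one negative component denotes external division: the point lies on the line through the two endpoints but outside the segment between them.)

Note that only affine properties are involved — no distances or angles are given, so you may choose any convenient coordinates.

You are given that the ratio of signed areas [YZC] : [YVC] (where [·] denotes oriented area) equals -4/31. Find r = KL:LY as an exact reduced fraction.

Work in coordinates with Y = (0, 0), V = (1, 0), Z = (0, 1).
1. K is the centroid of triangle YZV ⇒ K = (1/3, 1/3)
2. With KL:LY = r, write λ = r/(r+1) so L = K + λ·(Y−K); L is affine-linear in λ
3. C lies on line LZ with LC:CZ = 3:(-4) ⇒ C is an affine combination of earlier points and hence also affine-linear in λ
Every point depending on L is an affine combination of L and λ-independent points, so each such coordinate is linear in λ; the λ² term in each signed area is a multiple of (Y−K)×(Y−K) = 0, so 2·[YZC] and 2·[YVC] are each linear in λ. Evaluating at λ=0 and λ=1:
  2·[YZC] = 4/3·λ − 4/3,   2·[YVC] = -4/3·λ − 5/3
So [YZC]:[YVC] = (4/3·λ − 4/3) / (-4/3·λ − 5/3). Setting this equal to -4/31:
  4/3·λ − 4/3 = -4/31·(-4/3·λ − 5/3)  ⇒  λ = 4/3
Then r = λ/(1−λ) = (4/3)/(-1/3) = -4. Check: with r = -4, L = (-1/9, -1/9) and [YZC]:[YVC] = -4/31 as required.

r = -4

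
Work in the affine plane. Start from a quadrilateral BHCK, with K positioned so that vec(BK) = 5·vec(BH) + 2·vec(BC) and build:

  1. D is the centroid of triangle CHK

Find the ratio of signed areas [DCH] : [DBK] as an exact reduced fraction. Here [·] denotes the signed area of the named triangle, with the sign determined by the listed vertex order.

[DCH]:[DBK] = 2

Set B = (0, 0), H = (1, 0), C = (0, 1), K = (5, 2); any affine frame gives the same invariant.
1. D is the centroid of triangle CHK ⇒ D = (2, 1)
2·[DCH] = 2, 2·[DBK] = 1
[DCH]:[DBK] = 2:1 = 2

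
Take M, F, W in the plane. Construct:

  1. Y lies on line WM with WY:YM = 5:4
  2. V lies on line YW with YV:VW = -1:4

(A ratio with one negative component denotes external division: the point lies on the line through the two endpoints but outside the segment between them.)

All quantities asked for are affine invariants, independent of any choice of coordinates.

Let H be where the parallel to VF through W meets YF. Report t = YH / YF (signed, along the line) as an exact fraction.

Work in coordinates with M = (0, 0), F = (1, 0), W = (0, 1).
1. Y lies on line WM with WY:YM = 5:4 ⇒ Y = (0, 4/9)
2. V lies on line YW with YV:VW = -1:4 ⇒ V = (0, 7/27)
through W parallel to VF: direction (1, -7/27); meets YF at H = (-3, 16/9)
H = Y + t·(F−Y) with t = -3

t = -3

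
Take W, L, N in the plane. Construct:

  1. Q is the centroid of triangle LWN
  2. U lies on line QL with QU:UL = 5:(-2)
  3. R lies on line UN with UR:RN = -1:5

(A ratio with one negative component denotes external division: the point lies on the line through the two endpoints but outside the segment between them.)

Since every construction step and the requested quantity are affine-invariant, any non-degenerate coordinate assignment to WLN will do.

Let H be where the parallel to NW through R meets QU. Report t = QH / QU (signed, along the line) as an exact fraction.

t = 53/40

Set W = (0, 0), L = (1, 0), N = (0, 1); any affine frame gives the same invariant.
1. Q is the centroid of triangle LWN ⇒ Q = (1/3, 1/3)
2. U lies on line QL with QU:UL = 5:(-2) ⇒ U = (13/9, -2/9)
3. R lies on line UN with UR:RN = -1:5 ⇒ R = (65/36, -19/36)
through R parallel to NW: direction (0, -1); meets QU at H = (65/36, -29/72)
H = Q + t·(U−Q) with t = 53/40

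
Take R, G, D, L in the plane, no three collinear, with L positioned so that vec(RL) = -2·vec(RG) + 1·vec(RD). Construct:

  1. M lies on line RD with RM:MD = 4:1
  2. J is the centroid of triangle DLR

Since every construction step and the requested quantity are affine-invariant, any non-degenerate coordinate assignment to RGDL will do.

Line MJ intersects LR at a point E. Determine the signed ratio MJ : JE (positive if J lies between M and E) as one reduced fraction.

Choose coordinates R = (0, 0), G = (1, 0), D = (0, 1), L = (-2, 1).
1. M lies on line RD with RM:MD = 4:1 ⇒ M = (0, 4/5)
2. J is the centroid of triangle DLR ⇒ J = (-2/3, 2/3)
line MJ meets LR at E = (-8/7, 4/7)
J = M + t·(E−M) with t = 7/12, so MJ:JE = 7/12:5/12

MJ:JE = 7/5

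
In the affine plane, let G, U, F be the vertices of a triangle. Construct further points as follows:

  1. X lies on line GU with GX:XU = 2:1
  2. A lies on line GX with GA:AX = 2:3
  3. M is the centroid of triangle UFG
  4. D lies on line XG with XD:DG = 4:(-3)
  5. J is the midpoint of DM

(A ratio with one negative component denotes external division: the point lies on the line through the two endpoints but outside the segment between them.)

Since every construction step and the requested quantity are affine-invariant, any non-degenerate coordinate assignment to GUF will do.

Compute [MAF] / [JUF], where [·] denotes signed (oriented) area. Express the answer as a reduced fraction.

[MAF]:[JUF] = -7/75

Work in coordinates with G = (0, 0), U = (1, 0), F = (0, 1).
1. X lies on line GU with GX:XU = 2:1 ⇒ X = (2/3, 0)
2. A lies on line GX with GA:AX = 2:3 ⇒ A = (4/15, 0)
3. M is the centroid of triangle UFG ⇒ M = (1/3, 1/3)
4. D lies on line XG with XD:DG = 4:(-3) ⇒ D = (-2, 0)
5. J is the midpoint of DM ⇒ J = (-5/6, 1/6)
2·[MAF] = -7/45, 2·[JUF] = 5/3
[MAF]:[JUF] = -7/45:5/3 = -7/75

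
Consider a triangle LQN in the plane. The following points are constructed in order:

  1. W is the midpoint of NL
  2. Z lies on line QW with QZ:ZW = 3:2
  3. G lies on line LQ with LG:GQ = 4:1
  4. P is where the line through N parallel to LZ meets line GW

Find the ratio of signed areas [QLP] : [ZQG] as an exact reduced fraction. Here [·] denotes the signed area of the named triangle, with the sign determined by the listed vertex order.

[QLP]:[ZQG] = 400/33

Choose coordinates L = (0, 0), Q = (1, 0), N = (0, 1).
1. W is the midpoint of NL ⇒ W = (0, 1/2)
2. Z lies on line QW with QZ:ZW = 3:2 ⇒ Z = (2/5, 3/10)
3. G lies on line LQ with LG:GQ = 4:1 ⇒ G = (4/5, 0)
4. P is where the line through N parallel to LZ meets line GW ⇒ P = (-4/11, 8/11)
2·[QLP] = -8/11, 2·[ZQG] = -3/50
[QLP]:[ZQG] = -8/11:-3/50 = 400/33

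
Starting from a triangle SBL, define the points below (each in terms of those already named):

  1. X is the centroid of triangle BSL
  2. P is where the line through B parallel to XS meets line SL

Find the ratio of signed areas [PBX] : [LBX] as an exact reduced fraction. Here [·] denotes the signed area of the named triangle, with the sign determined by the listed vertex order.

[PBX]:[LBX] = -3

Assign S = (0, 0), B = (1, 0), L = (0, 1) — the answer is frame-independent, so this choice is without loss of generality.
1. X is the centroid of triangle BSL ⇒ X = (1/3, 1/3)
2. P is where the line through B parallel to XS meets line SL ⇒ P = (0, -1)
2·[PBX] = 1, 2·[LBX] = -1/3
[PBX]:[LBX] = 1:-1/3 = -3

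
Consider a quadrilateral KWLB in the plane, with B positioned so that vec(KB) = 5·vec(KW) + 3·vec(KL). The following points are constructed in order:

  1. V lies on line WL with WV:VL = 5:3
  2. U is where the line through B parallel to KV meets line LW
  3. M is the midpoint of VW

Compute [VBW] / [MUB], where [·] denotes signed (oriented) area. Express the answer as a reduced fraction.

Choose coordinates K = (0, 0), W = (1, 0), L = (0, 1), B = (5, 3).
1. V lies on line WL with WV:VL = 5:3 ⇒ V = (3/8, 5/8)
2. U is where the line through B parallel to KV meets line LW ⇒ U = (19/8, -11/8)
3. M is the midpoint of VW ⇒ M = (11/16, 5/16)
2·[VBW] = -35/8, 2·[MUB] = 189/16
[VBW]:[MUB] = -35/8:189/16 = -10/27

[VBW]:[MUB] = -10/27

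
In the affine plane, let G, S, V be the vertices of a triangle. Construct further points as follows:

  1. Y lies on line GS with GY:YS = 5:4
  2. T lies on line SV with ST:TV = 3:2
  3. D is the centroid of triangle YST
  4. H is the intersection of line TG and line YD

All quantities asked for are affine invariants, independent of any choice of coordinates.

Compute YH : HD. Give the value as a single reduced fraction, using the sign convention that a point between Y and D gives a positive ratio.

Work in coordinates with G = (0, 0), S = (1, 0), V = (0, 1).
1. Y lies on line GS with GY:YS = 5:4 ⇒ Y = (5/9, 0)
2. T lies on line SV with ST:TV = 3:2 ⇒ T = (2/5, 3/5)
3. D is the centroid of triangle YST ⇒ D = (88/135, 1/5)
4. H is the intersection of line TG and line YD ⇒ H = (2, 3)
H = Y + t·(D−Y) with t = 15, so YH:HD = t:(1−t) = 15:-14

YH:HD = -15/14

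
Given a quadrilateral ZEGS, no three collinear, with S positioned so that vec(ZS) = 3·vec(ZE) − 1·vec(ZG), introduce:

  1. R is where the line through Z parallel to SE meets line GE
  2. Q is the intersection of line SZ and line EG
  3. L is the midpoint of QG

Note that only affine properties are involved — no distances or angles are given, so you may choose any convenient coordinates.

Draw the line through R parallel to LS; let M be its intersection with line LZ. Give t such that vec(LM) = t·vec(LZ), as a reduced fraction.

Choose coordinates Z = (0, 0), E = (1, 0), G = (0, 1), S = (3, -1).
1. R is where the line through Z parallel to SE meets line GE ⇒ R = (2, -1)
2. Q is the intersection of line SZ and line EG ⇒ Q = (3/2, -1/2)
3. L is the midpoint of QG ⇒ L = (3/4, 1/4)
through R parallel to LS: direction (9/4, -5/4); meets LZ at M = (1/8, 1/24)
M = L + t·(Z−L) with t = 5/6

t = 5/6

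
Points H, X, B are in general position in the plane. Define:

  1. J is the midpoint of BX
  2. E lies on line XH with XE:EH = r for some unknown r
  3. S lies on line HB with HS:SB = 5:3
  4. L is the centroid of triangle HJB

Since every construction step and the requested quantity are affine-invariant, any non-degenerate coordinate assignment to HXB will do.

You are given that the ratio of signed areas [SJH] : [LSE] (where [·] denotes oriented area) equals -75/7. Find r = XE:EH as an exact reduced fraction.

r = 2/3

Work in coordinates with H = (0, 0), X = (1, 0), B = (0, 1).
1. J is the midpoint of BX ⇒ J = (1/2, 1/2)
2. With XE:EH = r, write λ = r/(r+1) so E = X + λ·(H−X); E is affine-linear in λ
3. S lies on line HB with HS:SB = 5:3 ⇒ S = (0, 5/8)
4. L is the centroid of triangle HJB ⇒ L = (1/6, 1/2)
Every point depending on E is an affine combination of E and λ-independent points, so each such coordinate is linear in λ; the λ² term in each signed area is a multiple of (H−X)×(H−X) = 0, so 2·[SJH] and 2·[LSE] are each linear in λ. Evaluating at λ=0 and λ=1:
  2·[SJH] = -5/16,   2·[LSE] = 1/8·λ − 1/48
So [SJH]:[LSE] = (-5/16) / (1/8·λ − 1/48). Setting this equal to -75/7:
  -5/16 = -75/7·(1/8·λ − 1/48)  ⇒  λ = 2/5
Then r = λ/(1−λ) = (2/5)/(3/5) = 2/3. Check: with r = 2/3, E = (3/5, 0) and [SJH]:[LSE] = -75/7 as required.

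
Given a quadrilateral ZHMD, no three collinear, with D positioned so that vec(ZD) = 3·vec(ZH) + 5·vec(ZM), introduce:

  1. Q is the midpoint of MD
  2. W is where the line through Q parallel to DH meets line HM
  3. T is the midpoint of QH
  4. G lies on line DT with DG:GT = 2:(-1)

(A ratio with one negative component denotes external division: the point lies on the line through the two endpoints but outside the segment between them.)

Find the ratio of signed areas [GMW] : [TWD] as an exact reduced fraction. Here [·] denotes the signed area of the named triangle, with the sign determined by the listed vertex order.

[GMW]:[TWD] = 2

Assign Z = (0, 0), H = (1, 0), M = (0, 1), D = (3, 5) — the answer is frame-independent, so this choice is without loss of generality.
1. Q is the midpoint of MD ⇒ Q = (3/2, 3)
2. W is where the line through Q parallel to DH meets line HM ⇒ W = (1/2, 1/2)
3. T is the midpoint of QH ⇒ T = (5/4, 3/2)
4. G lies on line DT with DG:GT = 2:(-1) ⇒ G = (-1/2, -2)
2·[GMW] = -7/4, 2·[TWD] = -7/8
[GMW]:[TWD] = -7/4:-7/8 = 2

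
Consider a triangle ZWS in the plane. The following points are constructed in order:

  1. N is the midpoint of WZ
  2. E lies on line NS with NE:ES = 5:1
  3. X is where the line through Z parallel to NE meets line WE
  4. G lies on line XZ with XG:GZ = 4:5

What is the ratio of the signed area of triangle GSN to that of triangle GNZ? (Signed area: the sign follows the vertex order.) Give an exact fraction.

[GSN]:[GNZ] = 27/25

Assign Z = (0, 0), W = (1, 0), S = (0, 1) — the answer is frame-independent, so this choice is without loss of generality.
1. N is the midpoint of WZ ⇒ N = (1/2, 0)
2. E lies on line NS with NE:ES = 5:1 ⇒ E = (1/12, 5/6)
3. X is where the line through Z parallel to NE meets line WE ⇒ X = (-5/6, 5/3)
4. G lies on line XZ with XG:GZ = 4:5 ⇒ G = (-25/54, 25/27)
2·[GSN] = -1/2, 2·[GNZ] = -25/54
[GSN]:[GNZ] = -1/2:-25/54 = 27/25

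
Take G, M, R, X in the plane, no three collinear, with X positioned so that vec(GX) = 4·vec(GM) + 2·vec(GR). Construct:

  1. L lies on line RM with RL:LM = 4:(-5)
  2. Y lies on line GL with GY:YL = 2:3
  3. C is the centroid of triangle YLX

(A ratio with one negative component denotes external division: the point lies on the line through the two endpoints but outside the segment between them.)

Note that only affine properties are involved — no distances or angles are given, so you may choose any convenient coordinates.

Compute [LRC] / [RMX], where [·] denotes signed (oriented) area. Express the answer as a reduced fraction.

[LRC]:[RMX] = 88/75

Choose coordinates G = (0, 0), M = (1, 0), R = (0, 1), X = (4, 2).
1. L lies on line RM with RL:LM = 4:(-5) ⇒ L = (-4, 5)
2. Y lies on line GL with GY:YL = 2:3 ⇒ Y = (-8/5, 2)
3. C is the centroid of triangle YLX ⇒ C = (-8/15, 3)
2·[LRC] = 88/15, 2·[RMX] = 5
[LRC]:[RMX] = 88/15:5 = 88/75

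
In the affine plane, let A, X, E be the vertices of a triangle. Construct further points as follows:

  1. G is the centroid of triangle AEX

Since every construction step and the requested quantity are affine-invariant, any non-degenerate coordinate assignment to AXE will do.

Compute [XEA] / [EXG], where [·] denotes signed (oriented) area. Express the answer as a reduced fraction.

Choose coordinates A = (0, 0), X = (1, 0), E = (0, 1).
1. G is the centroid of triangle AEX ⇒ G = (1/3, 1/3)
2·[XEA] = 1, 2·[EXG] = -1/3
[XEA]:[EXG] = 1:-1/3 = -3

[XEA]:[EXG] = -3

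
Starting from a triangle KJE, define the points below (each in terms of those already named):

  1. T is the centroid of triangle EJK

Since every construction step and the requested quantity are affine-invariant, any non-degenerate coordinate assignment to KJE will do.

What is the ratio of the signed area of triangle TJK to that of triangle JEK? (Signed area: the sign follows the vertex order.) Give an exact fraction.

[TJK]:[JEK] = -1/3

Choose coordinates K = (0, 0), J = (1, 0), E = (0, 1).
1. T is the centroid of triangle EJK ⇒ T = (1/3, 1/3)
2·[TJK] = -1/3, 2·[JEK] = 1
[TJK]:[JEK] = -1/3:1 = -1/3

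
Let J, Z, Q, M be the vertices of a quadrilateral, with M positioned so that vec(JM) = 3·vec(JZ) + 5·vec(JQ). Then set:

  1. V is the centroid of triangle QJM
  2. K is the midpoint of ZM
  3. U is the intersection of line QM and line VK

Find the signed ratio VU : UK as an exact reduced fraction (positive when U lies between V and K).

Work in coordinates with J = (0, 0), Z = (1, 0), Q = (0, 1), M = (3, 5).
1. V is the centroid of triangle QJM ⇒ V = (1, 2)
2. K is the midpoint of ZM ⇒ K = (2, 5/2)
3. U is the intersection of line QM and line VK ⇒ U = (3/5, 9/5)
U = V + t·(K−V) with t = -2/5, so VU:UK = t:(1−t) = -2/5:7/5

VU:UK = -2/7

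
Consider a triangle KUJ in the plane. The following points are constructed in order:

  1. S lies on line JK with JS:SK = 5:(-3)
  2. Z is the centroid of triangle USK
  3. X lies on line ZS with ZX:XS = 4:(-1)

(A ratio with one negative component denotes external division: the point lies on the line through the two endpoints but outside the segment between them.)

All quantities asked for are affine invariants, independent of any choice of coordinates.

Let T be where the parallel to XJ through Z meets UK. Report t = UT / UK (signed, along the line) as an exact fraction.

t = 11/17

Set K = (0, 0), U = (1, 0), J = (0, 1); any affine frame gives the same invariant.
1. S lies on line JK with JS:SK = 5:(-3) ⇒ S = (0, -3/2)
2. Z is the centroid of triangle USK ⇒ Z = (1/3, -1/2)
3. X lies on line ZS with ZX:XS = 4:(-1) ⇒ X = (-1/9, -11/6)
through Z parallel to XJ: direction (1/9, 17/6); meets UK at T = (6/17, 0)
T = U + t·(K−U) with t = 11/17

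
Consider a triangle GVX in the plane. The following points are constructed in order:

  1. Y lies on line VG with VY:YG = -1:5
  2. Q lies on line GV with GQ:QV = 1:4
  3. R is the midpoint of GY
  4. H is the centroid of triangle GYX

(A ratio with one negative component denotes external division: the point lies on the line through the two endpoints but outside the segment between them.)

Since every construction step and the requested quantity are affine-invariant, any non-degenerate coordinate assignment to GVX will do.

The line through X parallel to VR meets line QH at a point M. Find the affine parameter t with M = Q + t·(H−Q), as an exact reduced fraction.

t = 3

Work in coordinates with G = (0, 0), V = (1, 0), X = (0, 1).
1. Y lies on line VG with VY:YG = -1:5 ⇒ Y = (5/4, 0)
2. Q lies on line GV with GQ:QV = 1:4 ⇒ Q = (1/5, 0)
3. R is the midpoint of GY ⇒ R = (5/8, 0)
4. H is the centroid of triangle GYX ⇒ H = (5/12, 1/3)
through X parallel to VR: direction (-3/8, 0); meets QH at M = (17/20, 1)
M = Q + t·(H−Q) with t = 3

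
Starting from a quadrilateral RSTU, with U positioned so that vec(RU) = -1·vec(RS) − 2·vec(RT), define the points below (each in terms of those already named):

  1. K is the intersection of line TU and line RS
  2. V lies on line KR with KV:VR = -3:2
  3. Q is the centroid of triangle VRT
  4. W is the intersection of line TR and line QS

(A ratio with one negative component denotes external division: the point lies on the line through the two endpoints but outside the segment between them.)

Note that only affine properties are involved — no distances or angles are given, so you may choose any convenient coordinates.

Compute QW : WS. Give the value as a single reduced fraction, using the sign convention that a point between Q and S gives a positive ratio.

Set R = (0, 0), S = (1, 0), T = (0, 1), U = (-1, -2); any affine frame gives the same invariant.
1. K is the intersection of line TU and line RS ⇒ K = (-1/3, 0)
2. V lies on line KR with KV:VR = -3:2 ⇒ V = (2/3, 0)
3. Q is the centroid of triangle VRT ⇒ Q = (2/9, 1/3)
4. W is the intersection of line TR and line QS ⇒ W = (0, 3/7)
W = Q + t·(S−Q) with t = -2/7, so QW:WS = t:(1−t) = -2/7:9/7

QW:WS = -2/9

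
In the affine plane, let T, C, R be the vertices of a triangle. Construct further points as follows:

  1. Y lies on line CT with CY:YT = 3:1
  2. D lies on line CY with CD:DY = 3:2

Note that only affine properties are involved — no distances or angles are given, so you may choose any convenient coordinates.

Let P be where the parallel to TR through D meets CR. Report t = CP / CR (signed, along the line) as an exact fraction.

t = 9/20

Set T = (0, 0), C = (1, 0), R = (0, 1); any affine frame gives the same invariant.
1. Y lies on line CT with CY:YT = 3:1 ⇒ Y = (1/4, 0)
2. D lies on line CY with CD:DY = 3:2 ⇒ D = (11/20, 0)
through D parallel to TR: direction (0, 1); meets CR at P = (11/20, 9/20)
P = C + t·(R−C) with t = 9/20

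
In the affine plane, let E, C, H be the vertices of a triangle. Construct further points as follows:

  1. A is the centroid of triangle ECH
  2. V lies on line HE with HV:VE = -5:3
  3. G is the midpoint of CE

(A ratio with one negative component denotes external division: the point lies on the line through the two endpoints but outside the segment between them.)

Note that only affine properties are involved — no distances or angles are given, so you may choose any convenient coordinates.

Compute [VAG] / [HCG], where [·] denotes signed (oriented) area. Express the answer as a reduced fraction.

Assign E = (0, 0), C = (1, 0), H = (0, 1) — the answer is frame-independent, so this choice is without loss of generality.
1. A is the centroid of triangle ECH ⇒ A = (1/3, 1/3)
2. V lies on line HE with HV:VE = -5:3 ⇒ V = (0, -3/2)
3. G is the midpoint of CE ⇒ G = (1/2, 0)
2·[VAG] = -5/12, 2·[HCG] = -1/2
[VAG]:[HCG] = -5/12:-1/2 = 5/6

[VAG]:[HCG] = 5/6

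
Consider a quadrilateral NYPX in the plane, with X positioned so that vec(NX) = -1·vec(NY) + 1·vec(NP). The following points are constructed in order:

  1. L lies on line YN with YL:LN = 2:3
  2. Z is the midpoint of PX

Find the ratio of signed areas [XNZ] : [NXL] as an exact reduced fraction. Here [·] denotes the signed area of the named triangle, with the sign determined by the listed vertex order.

[XNZ]:[NXL] = -5/6

Work in coordinates with N = (0, 0), Y = (1, 0), P = (0, 1), X = (-1, 1).
1. L lies on line YN with YL:LN = 2:3 ⇒ L = (3/5, 0)
2. Z is the midpoint of PX ⇒ Z = (-1/2, 1)
2·[XNZ] = 1/2, 2·[NXL] = -3/5
[XNZ]:[NXL] = 1/2:-3/5 = -5/6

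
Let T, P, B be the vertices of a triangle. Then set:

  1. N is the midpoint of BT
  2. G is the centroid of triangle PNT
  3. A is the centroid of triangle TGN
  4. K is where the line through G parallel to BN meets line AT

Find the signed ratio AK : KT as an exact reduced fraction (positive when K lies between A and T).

Assign T = (0, 0), P = (1, 0), B = (0, 1) — the answer is frame-independent, so this choice is without loss of generality.
1. N is the midpoint of BT ⇒ N = (0, 1/2)
2. G is the centroid of triangle PNT ⇒ G = (1/3, 1/6)
3. A is the centroid of triangle TGN ⇒ A = (1/9, 2/9)
4. K is where the line through G parallel to BN meets line AT ⇒ K = (1/3, 2/3)
K = A + t·(T−A) with t = -2, so AK:KT = t:(1−t) = -2:3

AK:KT = -2/3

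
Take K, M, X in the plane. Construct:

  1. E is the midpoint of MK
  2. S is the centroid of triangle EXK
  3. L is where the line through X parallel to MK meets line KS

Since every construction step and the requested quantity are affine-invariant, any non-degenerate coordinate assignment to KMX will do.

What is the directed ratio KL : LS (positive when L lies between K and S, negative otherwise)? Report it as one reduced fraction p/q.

KL:LS = -3/2

Choose coordinates K = (0, 0), M = (1, 0), X = (0, 1).
1. E is the midpoint of MK ⇒ E = (1/2, 0)
2. S is the centroid of triangle EXK ⇒ S = (1/6, 1/3)
3. L is where the line through X parallel to MK meets line KS ⇒ L = (1/2, 1)
L = K + t·(S−K) with t = 3, so KL:LS = t:(1−t) = 3:-2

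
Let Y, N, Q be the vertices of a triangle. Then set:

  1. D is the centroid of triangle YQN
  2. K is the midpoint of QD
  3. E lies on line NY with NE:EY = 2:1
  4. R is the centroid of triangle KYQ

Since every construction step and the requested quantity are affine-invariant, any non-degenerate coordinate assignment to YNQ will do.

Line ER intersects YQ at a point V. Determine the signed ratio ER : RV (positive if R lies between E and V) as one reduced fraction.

Set Y = (0, 0), N = (1, 0), Q = (0, 1); any affine frame gives the same invariant.
1. D is the centroid of triangle YQN ⇒ D = (1/3, 1/3)
2. K is the midpoint of QD ⇒ K = (1/6, 2/3)
3. E lies on line NY with NE:EY = 2:1 ⇒ E = (1/3, 0)
4. R is the centroid of triangle KYQ ⇒ R = (1/18, 5/9)
line ER meets YQ at V = (0, 2/3)
R = E + t·(V−E) with t = 5/6, so ER:RV = 5/6:1/6

ER:RV = 5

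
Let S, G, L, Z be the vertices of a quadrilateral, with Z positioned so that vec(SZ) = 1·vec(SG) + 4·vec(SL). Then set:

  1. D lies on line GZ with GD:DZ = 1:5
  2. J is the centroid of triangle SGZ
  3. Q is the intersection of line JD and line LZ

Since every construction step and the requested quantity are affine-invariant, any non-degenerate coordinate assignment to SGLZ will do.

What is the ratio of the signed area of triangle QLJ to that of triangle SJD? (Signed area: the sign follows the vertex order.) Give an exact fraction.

Set S = (0, 0), G = (1, 0), L = (0, 1), Z = (1, 4); any affine frame gives the same invariant.
1. D lies on line GZ with GD:DZ = 1:5 ⇒ D = (1, 2/3)
2. J is the centroid of triangle SGZ ⇒ J = (2/3, 4/3)
3. Q is the intersection of line JD and line LZ ⇒ Q = (1/3, 2)
2·[QLJ] = 5/9, 2·[SJD] = -8/9
[QLJ]:[SJD] = 5/9:-8/9 = -5/8

[QLJ]:[SJD] = -5/8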